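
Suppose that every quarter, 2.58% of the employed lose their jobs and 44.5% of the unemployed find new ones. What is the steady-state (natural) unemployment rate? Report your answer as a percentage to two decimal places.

Steady-state unemployment rate ≈ 5.48%.

At steady state the flows balance: s·E = f·U, so U/(E+U) = s/(s+f).
u* = 2.58 / (2.58 + 44.5) = 2.58 / 47.08 = 5.48%.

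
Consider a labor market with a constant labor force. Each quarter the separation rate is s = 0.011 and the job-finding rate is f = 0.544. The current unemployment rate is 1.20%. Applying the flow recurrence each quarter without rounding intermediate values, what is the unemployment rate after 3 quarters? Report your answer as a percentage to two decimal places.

With a fixed labor force, u_{t+1} = u_t + s·(1−u_t) − f·u_t = u_t·(1−s−f) + s.
Here 1−s−f = 0.445 and s = 0.011.
u_1 = 0.012000 × 0.445 + 0.011 = 0.016340.
u_2 = 0.016340 × 0.445 + 0.011 = 0.018271.
u_3 = 0.018271 × 0.445 + 0.011 = 0.019131.

Unemployment rate after three quarters ≈ 1.91%.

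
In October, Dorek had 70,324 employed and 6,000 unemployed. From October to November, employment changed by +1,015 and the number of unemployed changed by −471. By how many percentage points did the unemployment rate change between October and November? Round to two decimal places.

The unemployment rate changed by −0.67 percentage points.

October: labor force = 70,324 + 6,000 = 76,324; u = 6,000/76,324 = 7.86%.
November: labor force = 71,339 + 5,529 = 76,868; u = 5,529/76,868 = 7.19%.
Change = 7.19% − 7.86% = −0.67 pp.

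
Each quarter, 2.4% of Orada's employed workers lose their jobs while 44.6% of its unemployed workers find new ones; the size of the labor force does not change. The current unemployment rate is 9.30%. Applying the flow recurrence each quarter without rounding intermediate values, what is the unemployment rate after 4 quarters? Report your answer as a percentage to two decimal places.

With a fixed labor force, u_{t+1} = u_t + s·(1−u_t) − f·u_t = u_t·(1−s−f) + s.
Here 1−s−f = 0.530 and s = 0.024.
u_1 = 0.093000 × 0.530 + 0.024 = 0.073290.
u_2 = 0.073290 × 0.530 + 0.024 = 0.062844.
u_3 = 0.062844 × 0.530 + 0.024 = 0.057307.
u_4 = 0.057307 × 0.530 + 0.024 = 0.054373.

Unemployment rate after four quarters ≈ 5.44%.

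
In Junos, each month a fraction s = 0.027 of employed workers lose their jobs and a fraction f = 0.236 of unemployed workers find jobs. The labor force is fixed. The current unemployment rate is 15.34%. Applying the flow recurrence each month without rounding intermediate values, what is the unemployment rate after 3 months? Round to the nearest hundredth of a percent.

With a fixed labor force, u_{t+1} = u_t + s·(1−u_t) − f·u_t = u_t·(1−s−f) + s.
Here 1−s−f = 0.737 and s = 0.027.
u_1 = 0.153400 × 0.737 + 0.027 = 0.140056.
u_2 = 0.140056 × 0.737 + 0.027 = 0.130221.
u_3 = 0.130221 × 0.737 + 0.027 = 0.122973.

Unemployment rate after three months ≈ 12.30%.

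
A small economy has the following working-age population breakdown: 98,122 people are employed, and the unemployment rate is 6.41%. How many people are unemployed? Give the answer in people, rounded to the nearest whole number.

Let U be the number unemployed. The labor force is E + U, and U/(E+U) = 0.0641.
So U = 0.0641 × 98,122 / (1 − 0.0641) = 6289.62 / 0.9359 ≈ 6,720.

About 6,720 are unemployed.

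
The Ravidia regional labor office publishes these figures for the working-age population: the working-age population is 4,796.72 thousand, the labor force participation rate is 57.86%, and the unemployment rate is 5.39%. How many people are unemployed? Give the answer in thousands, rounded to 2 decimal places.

About 149.59 thousand are unemployed.

Labor force = 0.5786 × 4,796.72 = 2,775.38 thousand.
Unemployed = 0.0539 × 2,775.38 ≈ 149.59 thousand.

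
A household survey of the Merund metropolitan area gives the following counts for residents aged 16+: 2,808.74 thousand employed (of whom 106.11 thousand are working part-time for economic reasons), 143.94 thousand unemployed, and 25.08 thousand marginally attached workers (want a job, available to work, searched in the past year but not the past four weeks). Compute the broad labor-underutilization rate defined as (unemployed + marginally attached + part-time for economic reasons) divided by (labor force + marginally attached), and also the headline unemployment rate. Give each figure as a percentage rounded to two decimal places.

Labor force = 2,808.74 + 143.94 = 2,952.68 thousand.
Numerator = 143.94 + 25.08 + 106.11 = 275.13 thousand.
Denominator = 2,952.68 + 25.08 = 2,977.76 thousand.
Broad rate = 275.13 / 2,977.76 = 9.24%.
Headline unemployment rate = 143.94 / 2,952.68 = 4.87%.

Broad underutilization rate ≈ 9.24%; headline unemployment rate ≈ 4.87%.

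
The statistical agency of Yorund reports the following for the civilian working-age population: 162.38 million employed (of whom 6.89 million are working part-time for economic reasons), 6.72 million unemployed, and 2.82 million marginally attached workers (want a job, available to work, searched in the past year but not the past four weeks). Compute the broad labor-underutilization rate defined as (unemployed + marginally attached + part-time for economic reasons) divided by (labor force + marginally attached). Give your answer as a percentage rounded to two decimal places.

Labor force = 162.38 + 6.72 = 169.10 million.
Numerator = 6.72 + 2.82 + 6.89 = 16.43 million.
Denominator = 169.10 + 2.82 = 171.92 million.
Broad rate = 16.43 / 171.92 = 9.56%.

Broad underutilization rate ≈ 9.56%.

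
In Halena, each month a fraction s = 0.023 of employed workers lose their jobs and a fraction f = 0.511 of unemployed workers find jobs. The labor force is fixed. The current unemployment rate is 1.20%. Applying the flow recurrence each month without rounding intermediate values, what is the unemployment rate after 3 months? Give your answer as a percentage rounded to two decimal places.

With a fixed labor force, u_{t+1} = u_t + s·(1−u_t) − f·u_t = u_t·(1−s−f) + s.
Here 1−s−f = 0.466 and s = 0.023.
u_1 = 0.012000 × 0.466 + 0.023 = 0.028592.
u_2 = 0.028592 × 0.466 + 0.023 = 0.036324.
u_3 = 0.036324 × 0.466 + 0.023 = 0.039927.

Unemployment rate after three months ≈ 3.99%.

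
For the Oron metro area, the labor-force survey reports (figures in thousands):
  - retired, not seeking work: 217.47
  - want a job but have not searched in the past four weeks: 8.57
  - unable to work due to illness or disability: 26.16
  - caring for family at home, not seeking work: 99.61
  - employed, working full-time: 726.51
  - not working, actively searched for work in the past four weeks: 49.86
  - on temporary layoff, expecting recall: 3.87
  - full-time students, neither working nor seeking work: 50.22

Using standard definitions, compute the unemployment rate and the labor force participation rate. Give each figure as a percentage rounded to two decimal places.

Employed = 726.51 thousand.
Unemployed = 49.86 + 3.87 = 53.73 thousand (jobless and actively searching, or on temporary layoff).
Labor force = 726.51 + 53.73 = 780.24 thousand.
Not in labor force = 217.47 + 8.57 + 26.16 + 99.61 + 50.22 = 402.03 thousand (those not working and not actively searching are outside the labor force — including those who want a job but have given up searching).
Civilian working-age population = 780.24 + 402.03 = 1,182.27 thousand.
Unemployment rate = 53.73 / 780.24 = 6.89%.
Labor force participation rate = 780.24 / 1,182.27 = 66.00%.

Unemployment rate ≈ 6.89%; labor force participation rate ≈ 66.00%.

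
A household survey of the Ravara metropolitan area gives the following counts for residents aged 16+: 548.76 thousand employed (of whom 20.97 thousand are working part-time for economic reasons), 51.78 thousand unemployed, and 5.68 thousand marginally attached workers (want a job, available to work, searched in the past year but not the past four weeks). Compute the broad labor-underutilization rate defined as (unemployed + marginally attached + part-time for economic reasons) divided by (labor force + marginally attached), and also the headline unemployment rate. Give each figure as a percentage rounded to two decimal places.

Broad underutilization rate ≈ 12.94%; headline unemployment rate ≈ 8.62%.

Labor force = 548.76 + 51.78 = 600.54 thousand.
Numerator = 51.78 + 5.68 + 20.97 = 78.43 thousand.
Denominator = 600.54 + 5.68 = 606.22 thousand.
Broad rate = 78.43 / 606.22 = 12.94%.
Headline unemployment rate = 51.78 / 600.54 = 8.62%.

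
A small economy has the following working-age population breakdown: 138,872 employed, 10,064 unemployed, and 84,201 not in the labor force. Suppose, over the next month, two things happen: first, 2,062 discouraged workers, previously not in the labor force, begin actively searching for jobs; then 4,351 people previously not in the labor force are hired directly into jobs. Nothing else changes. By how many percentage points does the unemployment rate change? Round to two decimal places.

Initially, labor force = 138,872 + 10,064 = 148,936, so u = 10,064/148,936 = 6.76%.
After the first change, unemployed and labor force both rise by 2,062 → E = 138,872, U = 12,126, labor force = 150,998.
After the second change, employed and labor force both rise by 4,351; unemployed unchanged → E = 143,223, U = 12,126, labor force = 155,349.
New unemployment rate = 12,126 / 155,349 = 7.81%.
Change = 7.81% − 6.76% = +1.05 percentage points.

The unemployment rate changes by +1.05 percentage points.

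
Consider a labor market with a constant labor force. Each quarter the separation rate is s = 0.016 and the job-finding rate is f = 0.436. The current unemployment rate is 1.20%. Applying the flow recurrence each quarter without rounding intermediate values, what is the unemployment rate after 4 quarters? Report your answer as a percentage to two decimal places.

Unemployment rate after four quarters ≈ 3.33%.

With a fixed labor force, u_{t+1} = u_t + s·(1−u_t) − f·u_t = u_t·(1−s−f) + s.
Here 1−s−f = 0.548 and s = 0.016.
u_1 = 0.012000 × 0.548 + 0.016 = 0.022576.
u_2 = 0.022576 × 0.548 + 0.016 = 0.028372.
u_3 = 0.028372 × 0.548 + 0.016 = 0.031548.
u_4 = 0.031548 × 0.548 + 0.016 = 0.033288.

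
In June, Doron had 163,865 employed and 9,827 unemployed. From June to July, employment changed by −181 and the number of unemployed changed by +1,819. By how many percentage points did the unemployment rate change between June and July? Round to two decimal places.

June: labor force = 163,865 + 9,827 = 173,692; u = 9,827/173,692 = 5.66%.
July: labor force = 163,684 + 11,646 = 175,330; u = 11,646/175,330 = 6.64%.
Change = 6.64% − 5.66% = +0.98 pp.

The unemployment rate changed by +0.98 percentage points.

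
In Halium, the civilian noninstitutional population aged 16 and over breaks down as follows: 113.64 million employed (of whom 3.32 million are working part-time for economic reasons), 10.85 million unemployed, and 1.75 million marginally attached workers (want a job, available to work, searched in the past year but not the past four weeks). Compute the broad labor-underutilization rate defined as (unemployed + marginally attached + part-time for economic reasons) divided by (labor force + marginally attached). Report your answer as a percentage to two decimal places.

Broad underutilization rate ≈ 12.61%.

Labor force = 113.64 + 10.85 = 124.49 million.
Numerator = 10.85 + 1.75 + 3.32 = 15.92 million.
Denominator = 124.49 + 1.75 = 126.24 million.
Broad rate = 15.92 / 126.24 = 12.61%.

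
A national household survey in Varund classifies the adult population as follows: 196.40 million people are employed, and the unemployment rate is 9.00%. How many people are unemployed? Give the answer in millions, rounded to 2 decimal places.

Let U be the number unemployed. The labor force is E + U, and U/(E+U) = 0.0900.
So U = 0.0900 × 196.40 / (1 − 0.0900) = 17.6760 / 0.9100 ≈ 19.42 million.

About 19.42 million are unemployed.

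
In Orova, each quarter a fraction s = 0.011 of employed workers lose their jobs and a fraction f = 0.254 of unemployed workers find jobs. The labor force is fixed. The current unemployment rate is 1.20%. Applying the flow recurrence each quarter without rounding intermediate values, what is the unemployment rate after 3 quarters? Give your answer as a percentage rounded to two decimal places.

With a fixed labor force, u_{t+1} = u_t + s·(1−u_t) − f·u_t = u_t·(1−s−f) + s.
Here 1−s−f = 0.735 and s = 0.011.
u_1 = 0.012000 × 0.735 + 0.011 = 0.019820.
u_2 = 0.019820 × 0.735 + 0.011 = 0.025568.
u_3 = 0.025568 × 0.735 + 0.011 = 0.029792.

Unemployment rate after three quarters ≈ 2.98%.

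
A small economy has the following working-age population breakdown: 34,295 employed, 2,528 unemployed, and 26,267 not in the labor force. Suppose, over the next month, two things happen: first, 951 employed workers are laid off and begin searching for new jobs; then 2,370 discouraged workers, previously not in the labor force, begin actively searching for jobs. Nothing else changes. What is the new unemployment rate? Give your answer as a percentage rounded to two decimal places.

Initially, labor force = 34,295 + 2,528 = 36,823, so u = 2,528/36,823 = 6.87%.
After the first change, employed falls and unemployed rises by 951; labor force unchanged → E = 33,344, U = 3,479, labor force = 36,823.
After the second change, unemployed and labor force both rise by 2,370 → E = 33,344, U = 5,849, labor force = 39,193.
New unemployment rate = 5,849 / 39,193 = 14.92%.

New unemployment rate ≈ 14.92%.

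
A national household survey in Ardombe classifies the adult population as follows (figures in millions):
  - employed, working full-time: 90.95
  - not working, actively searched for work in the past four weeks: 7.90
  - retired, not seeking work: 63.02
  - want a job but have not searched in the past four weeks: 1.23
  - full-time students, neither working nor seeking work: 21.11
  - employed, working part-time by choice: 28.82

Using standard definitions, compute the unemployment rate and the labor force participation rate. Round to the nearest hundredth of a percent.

Employed = 90.95 + 28.82 = 119.77 million.
Unemployed = 7.90 million.
Labor force = 119.77 + 7.90 = 127.67 million.
Not in labor force = 63.02 + 1.23 + 21.11 = 85.36 million (those not working and not actively searching are outside the labor force — including those who want a job but have given up searching).
Civilian working-age population = 127.67 + 85.36 = 213.03 million.
Unemployment rate = 7.90 / 127.67 = 6.19%.
Labor force participation rate = 127.67 / 213.03 = 59.93%.

Unemployment rate ≈ 6.19%; labor force participation rate ≈ 59.93%.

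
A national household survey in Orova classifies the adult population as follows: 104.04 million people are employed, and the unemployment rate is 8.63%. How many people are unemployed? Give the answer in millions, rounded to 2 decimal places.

Let U be the number unemployed. The labor force is E + U, and U/(E+U) = 0.0863.
So U = 0.0863 × 104.04 / (1 − 0.0863) = 8.9787 / 0.9137 ≈ 9.83 million.

About 9.83 million are unemployed.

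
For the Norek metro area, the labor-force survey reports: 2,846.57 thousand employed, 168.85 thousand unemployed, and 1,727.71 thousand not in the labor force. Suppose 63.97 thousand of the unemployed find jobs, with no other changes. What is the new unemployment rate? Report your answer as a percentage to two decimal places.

New unemployment rate ≈ 3.48%.

Initially, labor force = 2,846.57 + 168.85 = 3,015.42 thousand, so u = 168.85/3,015.42 = 5.60%.
After the change, unemployed falls and employed rises by 63.97; labor force unchanged → E = 2,910.54, U = 104.88, labor force = 3,015.42 thousand.
New unemployment rate = 104.88 / 3,015.42 = 3.48%.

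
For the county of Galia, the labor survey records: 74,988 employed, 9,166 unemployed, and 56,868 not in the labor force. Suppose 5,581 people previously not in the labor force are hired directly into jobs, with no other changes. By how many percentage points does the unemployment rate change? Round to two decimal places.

The unemployment rate changes by −0.68 percentage points.

Initially, labor force = 74,988 + 9,166 = 84,154, so u = 9,166/84,154 = 10.89%.
After the change, employed and labor force both rise by 5,581; unemployed unchanged → E = 80,569, U = 9,166, labor force = 89,735.
New unemployment rate = 9,166 / 89,735 = 10.21%.
Change = 10.21% − 10.89% = −0.68 percentage points.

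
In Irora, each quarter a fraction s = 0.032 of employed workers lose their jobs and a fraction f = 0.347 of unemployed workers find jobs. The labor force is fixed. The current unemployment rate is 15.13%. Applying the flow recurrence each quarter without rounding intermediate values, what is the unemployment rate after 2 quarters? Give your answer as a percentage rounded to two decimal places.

With a fixed labor force, u_{t+1} = u_t + s·(1−u_t) − f·u_t = u_t·(1−s−f) + s.
Here 1−s−f = 0.621 and s = 0.032.
u_1 = 0.151300 × 0.621 + 0.032 = 0.125957.
u_2 = 0.125957 × 0.621 + 0.032 = 0.110219.

Unemployment rate after two quarters ≈ 11.02%.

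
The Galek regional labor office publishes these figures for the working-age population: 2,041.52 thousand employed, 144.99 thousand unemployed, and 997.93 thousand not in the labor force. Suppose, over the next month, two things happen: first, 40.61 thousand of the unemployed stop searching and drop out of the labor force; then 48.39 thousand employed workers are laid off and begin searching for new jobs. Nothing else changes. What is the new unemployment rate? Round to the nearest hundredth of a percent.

Initially, labor force = 2,041.52 + 144.99 = 2,186.51 thousand, so u = 144.99/2,186.51 = 6.63%.
After the first change, unemployed and labor force both fall by 40.61 → E = 2,041.52, U = 104.38, labor force = 2,145.90 thousand.
After the second change, employed falls and unemployed rises by 48.39; labor force unchanged → E = 1,993.13, U = 152.77, labor force = 2,145.90 thousand.
New unemployment rate = 152.77 / 2,145.90 = 7.12%.

New unemployment rate ≈ 7.12%.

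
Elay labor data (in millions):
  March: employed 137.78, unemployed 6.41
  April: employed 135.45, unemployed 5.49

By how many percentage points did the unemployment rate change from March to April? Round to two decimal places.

March: labor force = 137.78 + 6.41 = 144.19; u = 6.41/144.19 = 4.45%.
April: labor force = 135.45 + 5.49 = 140.94; u = 5.49/140.94 = 3.90%.
Change = 3.90% − 4.45% = −0.55 pp.

The unemployment rate changed by −0.55 percentage points.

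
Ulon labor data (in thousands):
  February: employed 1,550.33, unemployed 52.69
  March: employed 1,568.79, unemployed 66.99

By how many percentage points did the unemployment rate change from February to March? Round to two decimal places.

February: labor force = 1,550.33 + 52.69 = 1,603.02; u = 52.69/1,603.02 = 3.29%.
March: labor force = 1,568.79 + 66.99 = 1,635.78; u = 66.99/1,635.78 = 4.10%.
Change = 4.10% − 3.29% = +0.81 pp.

The unemployment rate changed by +0.81 percentage points.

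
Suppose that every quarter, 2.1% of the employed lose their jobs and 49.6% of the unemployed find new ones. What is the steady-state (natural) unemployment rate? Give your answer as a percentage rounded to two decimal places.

Steady-state unemployment rate ≈ 4.06%.

At steady state the flows balance: s·E = f·U, so U/(E+U) = s/(s+f).
u* = 2.1 / (2.1 + 49.6) = 2.1 / 51.70 = 4.06%.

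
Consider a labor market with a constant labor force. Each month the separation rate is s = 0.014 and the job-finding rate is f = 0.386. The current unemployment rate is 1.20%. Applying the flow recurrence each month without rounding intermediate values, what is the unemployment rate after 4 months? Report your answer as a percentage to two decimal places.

Unemployment rate after four months ≈ 3.20%.

With a fixed labor force, u_{t+1} = u_t + s·(1−u_t) − f·u_t = u_t·(1−s−f) + s.
Here 1−s−f = 0.600 and s = 0.014.
u_1 = 0.012000 × 0.600 + 0.014 = 0.021200.
u_2 = 0.021200 × 0.600 + 0.014 = 0.026720.
u_3 = 0.026720 × 0.600 + 0.014 = 0.030032.
u_4 = 0.030032 × 0.600 + 0.014 = 0.032019.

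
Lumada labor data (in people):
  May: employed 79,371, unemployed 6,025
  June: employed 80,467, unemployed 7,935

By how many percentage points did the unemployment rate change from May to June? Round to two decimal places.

The unemployment rate changed by +1.92 percentage points.

May: labor force = 79,371 + 6,025 = 85,396; u = 6,025/85,396 = 7.06%.
June: labor force = 80,467 + 7,935 = 88,402; u = 7,935/88,402 = 8.98%.
Change = 8.98% − 7.06% = +1.92 pp.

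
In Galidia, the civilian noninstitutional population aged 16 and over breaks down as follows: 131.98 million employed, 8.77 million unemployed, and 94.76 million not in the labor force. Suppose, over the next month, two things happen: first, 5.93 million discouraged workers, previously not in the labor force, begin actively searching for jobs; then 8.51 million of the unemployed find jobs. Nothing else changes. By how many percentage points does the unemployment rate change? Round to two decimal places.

The unemployment rate changes by −2.01 percentage points.

Initially, labor force = 131.98 + 8.77 = 140.75 million, so u = 8.77/140.75 = 6.23%.
After the first change, unemployed and labor force both rise by 5.93 → E = 131.98, U = 14.70, labor force = 146.68 million.
After the second change, unemployed falls and employed rises by 8.51; labor force unchanged → E = 140.49, U = 6.19, labor force = 146.68 million.
New unemployment rate = 6.19 / 146.68 = 4.22%.
Change = 4.22% − 6.23% = −2.01 percentage points.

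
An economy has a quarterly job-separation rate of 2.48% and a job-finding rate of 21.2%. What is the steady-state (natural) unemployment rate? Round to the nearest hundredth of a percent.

Steady-state unemployment rate ≈ 10.47%.

At steady state the flows balance: s·E = f·U, so U/(E+U) = s/(s+f).
u* = 2.48 / (2.48 + 21.2) = 2.48 / 23.68 = 10.47%.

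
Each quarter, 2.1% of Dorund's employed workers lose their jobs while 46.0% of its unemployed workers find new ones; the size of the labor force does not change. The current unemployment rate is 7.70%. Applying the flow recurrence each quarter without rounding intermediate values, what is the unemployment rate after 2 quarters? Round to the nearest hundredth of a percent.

Unemployment rate after two quarters ≈ 5.26%.

With a fixed labor force, u_{t+1} = u_t + s·(1−u_t) − f·u_t = u_t·(1−s−f) + s.
Here 1−s−f = 0.519 and s = 0.021.
u_1 = 0.077000 × 0.519 + 0.021 = 0.060963.
u_2 = 0.060963 × 0.519 + 0.021 = 0.052640.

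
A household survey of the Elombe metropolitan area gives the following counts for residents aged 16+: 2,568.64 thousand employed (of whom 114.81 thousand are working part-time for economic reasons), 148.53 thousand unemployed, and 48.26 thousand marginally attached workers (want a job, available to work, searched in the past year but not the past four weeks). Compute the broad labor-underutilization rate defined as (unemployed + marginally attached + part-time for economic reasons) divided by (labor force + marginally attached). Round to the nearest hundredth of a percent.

Broad underutilization rate ≈ 11.27%.

Labor force = 2,568.64 + 148.53 = 2,717.17 thousand.
Numerator = 148.53 + 48.26 + 114.81 = 311.60 thousand.
Denominator = 2,717.17 + 48.26 = 2,765.43 thousand.
Broad rate = 311.60 / 2,765.43 = 11.27%.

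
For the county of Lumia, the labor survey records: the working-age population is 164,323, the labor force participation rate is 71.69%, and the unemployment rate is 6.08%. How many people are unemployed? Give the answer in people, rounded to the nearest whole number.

About 7,162 are unemployed.

Labor force = 0.7169 × 164,323 = 117,803.
Unemployed = 0.0608 × 117,803 ≈ 7,162.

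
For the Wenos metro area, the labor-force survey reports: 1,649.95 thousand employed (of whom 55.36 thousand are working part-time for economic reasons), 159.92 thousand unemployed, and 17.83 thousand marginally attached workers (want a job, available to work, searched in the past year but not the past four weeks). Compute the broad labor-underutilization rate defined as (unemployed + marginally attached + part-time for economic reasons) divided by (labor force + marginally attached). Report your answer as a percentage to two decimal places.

Labor force = 1,649.95 + 159.92 = 1,809.87 thousand.
Numerator = 159.92 + 17.83 + 55.36 = 233.11 thousand.
Denominator = 1,809.87 + 17.83 = 1,827.70 thousand.
Broad rate = 233.11 / 1,827.70 = 12.75%.

Broad underutilization rate ≈ 12.75%.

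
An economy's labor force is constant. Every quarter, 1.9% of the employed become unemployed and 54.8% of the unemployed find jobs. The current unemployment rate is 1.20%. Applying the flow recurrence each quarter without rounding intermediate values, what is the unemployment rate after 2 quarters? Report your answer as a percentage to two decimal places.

With a fixed labor force, u_{t+1} = u_t + s·(1−u_t) − f·u_t = u_t·(1−s−f) + s.
Here 1−s−f = 0.433 and s = 0.019.
u_1 = 0.012000 × 0.433 + 0.019 = 0.024196.
u_2 = 0.024196 × 0.433 + 0.019 = 0.029477.

Unemployment rate after two quarters ≈ 2.95%.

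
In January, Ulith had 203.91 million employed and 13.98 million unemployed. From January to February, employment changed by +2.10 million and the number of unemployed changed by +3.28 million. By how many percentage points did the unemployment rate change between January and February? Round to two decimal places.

January: labor force = 203.91 + 13.98 = 217.89; u = 13.98/217.89 = 6.42%.
February: labor force = 206.01 + 17.26 = 223.27; u = 17.26/223.27 = 7.73%.
Change = 7.73% − 6.42% = +1.31 pp.

The unemployment rate changed by +1.31 percentage points.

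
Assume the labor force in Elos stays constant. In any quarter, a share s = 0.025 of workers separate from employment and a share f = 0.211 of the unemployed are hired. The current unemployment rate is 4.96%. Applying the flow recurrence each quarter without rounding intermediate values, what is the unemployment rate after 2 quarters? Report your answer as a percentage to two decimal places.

With a fixed labor force, u_{t+1} = u_t + s·(1−u_t) − f·u_t = u_t·(1−s−f) + s.
Here 1−s−f = 0.764 and s = 0.025.
u_1 = 0.049600 × 0.764 + 0.025 = 0.062894.
u_2 = 0.062894 × 0.764 + 0.025 = 0.073051.

Unemployment rate after two quarters ≈ 7.31%.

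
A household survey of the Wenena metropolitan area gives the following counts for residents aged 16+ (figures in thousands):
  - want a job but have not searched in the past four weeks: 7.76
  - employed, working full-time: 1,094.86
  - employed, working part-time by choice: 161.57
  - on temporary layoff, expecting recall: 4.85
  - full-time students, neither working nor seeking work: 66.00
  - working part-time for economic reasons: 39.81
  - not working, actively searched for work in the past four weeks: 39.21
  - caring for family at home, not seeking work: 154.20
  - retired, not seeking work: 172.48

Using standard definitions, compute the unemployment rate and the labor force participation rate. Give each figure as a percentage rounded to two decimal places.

Unemployment rate ≈ 3.29%; labor force participation rate ≈ 77.00%.

Employed = 1,094.86 + 161.57 + 39.81 = 1,296.24 thousand (anyone who worked, including part-time for economic reasons, counts as employed).
Unemployed = 4.85 + 39.21 = 44.06 thousand (jobless and actively searching, or on temporary layoff).
Labor force = 1,296.24 + 44.06 = 1,340.30 thousand.
Not in labor force = 7.76 + 66.00 + 154.20 + 172.48 = 400.44 thousand (those not working and not actively searching are outside the labor force — including those who want a job but have given up searching).
Civilian working-age population = 1,340.30 + 400.44 = 1,740.74 thousand.
Unemployment rate = 44.06 / 1,340.30 = 3.29%.
Labor force participation rate = 1,340.30 / 1,740.74 = 77.00%.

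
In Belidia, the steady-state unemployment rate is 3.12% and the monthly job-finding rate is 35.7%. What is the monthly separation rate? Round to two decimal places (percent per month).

From u* = s/(s+f): s = u·f/(1−u).
s = 0.0312 × 35.7 / (1 − 0.0312) = 1.1138 / 0.9688 ≈ 1.15% per month.

Separation rate ≈ 1.15% per month.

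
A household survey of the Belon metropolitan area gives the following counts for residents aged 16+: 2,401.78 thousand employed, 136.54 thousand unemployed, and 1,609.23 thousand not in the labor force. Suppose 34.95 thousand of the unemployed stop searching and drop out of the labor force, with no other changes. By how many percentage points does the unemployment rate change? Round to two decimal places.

The unemployment rate changes by −1.32 percentage points.

Initially, labor force = 2,401.78 + 136.54 = 2,538.32 thousand, so u = 136.54/2,538.32 = 5.38%.
After the change, unemployed and labor force both fall by 34.95 → E = 2,401.78, U = 101.59, labor force = 2,503.37 thousand.
New unemployment rate = 101.59 / 2,503.37 = 4.06%.
Change = 4.06% − 5.38% = −1.32 percentage points.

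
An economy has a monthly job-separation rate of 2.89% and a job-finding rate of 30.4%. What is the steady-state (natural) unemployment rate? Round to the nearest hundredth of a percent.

At steady state the flows balance: s·E = f·U, so U/(E+U) = s/(s+f).
u* = 2.89 / (2.89 + 30.4) = 2.89 / 33.29 = 8.68%.

Steady-state unemployment rate ≈ 8.68%.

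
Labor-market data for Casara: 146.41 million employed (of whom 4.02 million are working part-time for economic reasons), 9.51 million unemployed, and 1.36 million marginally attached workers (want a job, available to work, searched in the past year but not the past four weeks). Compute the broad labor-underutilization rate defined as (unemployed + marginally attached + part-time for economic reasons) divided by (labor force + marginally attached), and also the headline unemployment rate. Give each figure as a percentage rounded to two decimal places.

Broad underutilization rate ≈ 9.47%; headline unemployment rate ≈ 6.10%.

Labor force = 146.41 + 9.51 = 155.92 million.
Numerator = 9.51 + 1.36 + 4.02 = 14.89 million.
Denominator = 155.92 + 1.36 = 157.28 million.
Broad rate = 14.89 / 157.28 = 9.47%.
Headline unemployment rate = 9.51 / 155.92 = 6.10%.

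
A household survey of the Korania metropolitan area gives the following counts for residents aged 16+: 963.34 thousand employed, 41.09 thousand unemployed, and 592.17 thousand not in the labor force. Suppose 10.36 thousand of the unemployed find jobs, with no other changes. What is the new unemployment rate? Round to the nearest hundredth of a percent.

New unemployment rate ≈ 3.06%.

Initially, labor force = 963.34 + 41.09 = 1,004.43 thousand, so u = 41.09/1,004.43 = 4.09%.
After the change, unemployed falls and employed rises by 10.36; labor force unchanged → E = 973.70, U = 30.73, labor force = 1,004.43 thousand.
New unemployment rate = 30.73 / 1,004.43 = 3.06%.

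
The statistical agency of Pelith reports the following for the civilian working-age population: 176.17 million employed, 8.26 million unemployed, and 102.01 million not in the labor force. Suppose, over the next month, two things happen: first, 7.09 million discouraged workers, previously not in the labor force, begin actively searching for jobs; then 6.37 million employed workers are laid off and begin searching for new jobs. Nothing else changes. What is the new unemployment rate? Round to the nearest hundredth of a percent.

Initially, labor force = 176.17 + 8.26 = 184.43 million, so u = 8.26/184.43 = 4.48%.
After the first change, unemployed and labor force both rise by 7.09 → E = 176.17, U = 15.35, labor force = 191.52 million.
After the second change, employed falls and unemployed rises by 6.37; labor force unchanged → E = 169.80, U = 21.72, labor force = 191.52 million.
New unemployment rate = 21.72 / 191.52 = 11.34%.

New unemployment rate ≈ 11.34%.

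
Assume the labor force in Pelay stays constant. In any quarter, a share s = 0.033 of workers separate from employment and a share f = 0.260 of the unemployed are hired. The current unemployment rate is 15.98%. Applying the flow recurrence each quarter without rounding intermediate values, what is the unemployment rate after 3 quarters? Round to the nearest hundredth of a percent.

With a fixed labor force, u_{t+1} = u_t + s·(1−u_t) − f·u_t = u_t·(1−s−f) + s.
Here 1−s−f = 0.707 and s = 0.033.
u_1 = 0.159800 × 0.707 + 0.033 = 0.145979.
u_2 = 0.145979 × 0.707 + 0.033 = 0.136207.
u_3 = 0.136207 × 0.707 + 0.033 = 0.129298.

Unemployment rate after three quarters ≈ 12.93%.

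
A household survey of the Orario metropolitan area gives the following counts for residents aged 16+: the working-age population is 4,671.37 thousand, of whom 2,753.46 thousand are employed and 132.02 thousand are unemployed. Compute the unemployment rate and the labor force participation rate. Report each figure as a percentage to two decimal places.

Unemployment rate ≈ 4.58%; labor force participation rate ≈ 61.77%.

Labor force = employed + unemployed = 2,753.46 + 132.02 = 2,885.48 thousand.
Unemployment rate = 132.02 / 2,885.48 = 4.58%.
Labor force participation rate = 2,885.48 / 4,671.37 = 61.77%.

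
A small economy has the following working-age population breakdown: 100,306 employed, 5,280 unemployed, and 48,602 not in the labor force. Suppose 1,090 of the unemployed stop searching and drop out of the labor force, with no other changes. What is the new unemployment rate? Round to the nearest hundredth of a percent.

New unemployment rate ≈ 4.01%.

Initially, labor force = 100,306 + 5,280 = 105,586, so u = 5,280/105,586 = 5.00%.
After the change, unemployed and labor force both fall by 1,090 → E = 100,306, U = 4,190, labor force = 104,496.
New unemployment rate = 4,190 / 104,496 = 4.01%.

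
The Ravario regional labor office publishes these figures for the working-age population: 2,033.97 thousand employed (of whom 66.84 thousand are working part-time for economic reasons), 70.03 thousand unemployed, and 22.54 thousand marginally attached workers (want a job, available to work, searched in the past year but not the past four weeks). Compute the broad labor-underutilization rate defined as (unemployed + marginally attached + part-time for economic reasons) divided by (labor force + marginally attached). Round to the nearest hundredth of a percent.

Broad underutilization rate ≈ 7.50%.

Labor force = 2,033.97 + 70.03 = 2,104.00 thousand.
Numerator = 70.03 + 22.54 + 66.84 = 159.41 thousand.
Denominator = 2,104.00 + 22.54 = 2,126.54 thousand.
Broad rate = 159.41 / 2,126.54 = 7.50%.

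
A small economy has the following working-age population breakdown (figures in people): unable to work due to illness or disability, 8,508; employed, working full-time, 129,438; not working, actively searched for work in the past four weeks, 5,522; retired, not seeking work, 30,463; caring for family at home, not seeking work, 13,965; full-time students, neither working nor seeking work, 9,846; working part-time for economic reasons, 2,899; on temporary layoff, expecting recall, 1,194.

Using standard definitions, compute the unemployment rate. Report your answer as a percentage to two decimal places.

Employed = 129,438 + 2,899 = 132,337 (anyone who worked, including part-time for economic reasons, counts as employed).
Unemployed = 5,522 + 1,194 = 6,716 (jobless and actively searching, or on temporary layoff).
Labor force = 132,337 + 6,716 = 139,053.
Unemployment rate = 6,716 / 139,053 = 4.83%.

Unemployment rate ≈ 4.83%.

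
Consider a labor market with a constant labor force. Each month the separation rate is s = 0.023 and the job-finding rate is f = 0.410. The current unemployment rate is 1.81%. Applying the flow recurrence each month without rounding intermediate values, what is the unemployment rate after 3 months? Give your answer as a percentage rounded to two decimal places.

Unemployment rate after three months ≈ 4.67%.

With a fixed labor force, u_{t+1} = u_t + s·(1−u_t) − f·u_t = u_t·(1−s−f) + s.
Here 1−s−f = 0.567 and s = 0.023.
u_1 = 0.018100 × 0.567 + 0.023 = 0.033263.
u_2 = 0.033263 × 0.567 + 0.023 = 0.041860.
u_3 = 0.041860 × 0.567 + 0.023 = 0.046735.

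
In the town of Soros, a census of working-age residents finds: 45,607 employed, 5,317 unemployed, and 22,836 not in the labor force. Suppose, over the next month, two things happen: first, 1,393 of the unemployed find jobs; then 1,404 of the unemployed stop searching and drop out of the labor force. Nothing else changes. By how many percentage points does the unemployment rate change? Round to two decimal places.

The unemployment rate changes by −5.35 percentage points.

Initially, labor force = 45,607 + 5,317 = 50,924, so u = 5,317/50,924 = 10.44%.
After the first change, unemployed falls and employed rises by 1,393; labor force unchanged → E = 47,000, U = 3,924, labor force = 50,924.
After the second change, unemployed and labor force both fall by 1,404 → E = 47,000, U = 2,520, labor force = 49,520.
New unemployment rate = 2,520 / 49,520 = 5.09%.
Change = 5.09% − 10.44% = −5.35 percentage points.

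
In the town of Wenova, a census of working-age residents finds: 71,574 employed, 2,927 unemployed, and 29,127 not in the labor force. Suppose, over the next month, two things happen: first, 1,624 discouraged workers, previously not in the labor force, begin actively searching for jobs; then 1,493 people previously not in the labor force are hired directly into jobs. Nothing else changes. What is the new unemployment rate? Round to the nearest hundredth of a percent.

New unemployment rate ≈ 5.86%.

Initially, labor force = 71,574 + 2,927 = 74,501, so u = 2,927/74,501 = 3.93%.
After the first change, unemployed and labor force both rise by 1,624 → E = 71,574, U = 4,551, labor force = 76,125.
After the second change, employed and labor force both rise by 1,493; unemployed unchanged → E = 73,067, U = 4,551, labor force = 77,618.
New unemployment rate = 4,551 / 77,618 = 5.86%.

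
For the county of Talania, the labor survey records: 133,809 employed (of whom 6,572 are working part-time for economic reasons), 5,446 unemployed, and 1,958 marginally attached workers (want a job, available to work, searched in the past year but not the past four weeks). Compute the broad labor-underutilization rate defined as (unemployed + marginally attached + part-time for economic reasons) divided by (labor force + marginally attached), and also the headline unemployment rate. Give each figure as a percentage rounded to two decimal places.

Broad underutilization rate ≈ 9.90%; headline unemployment rate ≈ 3.91%.

Labor force = 133,809 + 5,446 = 139,255.
Numerator = 5,446 + 1,958 + 6,572 = 13,976.
Denominator = 139,255 + 1,958 = 141,213.
Broad rate = 13,976 / 141,213 = 9.90%.
Headline unemployment rate = 5,446 / 139,255 = 3.91%.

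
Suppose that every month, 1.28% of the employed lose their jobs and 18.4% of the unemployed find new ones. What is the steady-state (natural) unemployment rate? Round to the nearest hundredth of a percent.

At steady state the flows balance: s·E = f·U, so U/(E+U) = s/(s+f).
u* = 1.28 / (1.28 + 18.4) = 1.28 / 19.68 = 6.50%.

Steady-state unemployment rate ≈ 6.50%.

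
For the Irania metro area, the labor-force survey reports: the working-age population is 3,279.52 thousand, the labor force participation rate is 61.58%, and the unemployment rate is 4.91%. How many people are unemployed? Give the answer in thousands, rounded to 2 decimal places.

About 99.16 thousand are unemployed.

Labor force = 0.6158 × 3,279.52 = 2,019.53 thousand.
Unemployed = 0.0491 × 2,019.53 ≈ 99.16 thousand.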